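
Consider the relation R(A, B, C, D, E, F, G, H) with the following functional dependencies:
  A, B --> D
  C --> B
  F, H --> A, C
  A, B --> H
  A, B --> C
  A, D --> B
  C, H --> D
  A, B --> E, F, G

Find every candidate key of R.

{A, B}, {A, C}, {A, D}, {F, H}

{A, B} is a candidate key since {A, B}⁺ = {A, B, C, D, E, F, G, H} covers every attribute.
{A, C} is a candidate key since {A, C}⁺ = {A, B, C, D, E, F, G, H} covers every attribute.
{A, D} is a candidate key since {A, D}⁺ = {A, B, C, D, E, F, G, H} covers every attribute.
{F, H} is a candidate key since {F, H}⁺ = {A, B, C, D, E, F, G, H} covers every attribute.
No proper subset of any of these is a key, and no other minimal superkey exists.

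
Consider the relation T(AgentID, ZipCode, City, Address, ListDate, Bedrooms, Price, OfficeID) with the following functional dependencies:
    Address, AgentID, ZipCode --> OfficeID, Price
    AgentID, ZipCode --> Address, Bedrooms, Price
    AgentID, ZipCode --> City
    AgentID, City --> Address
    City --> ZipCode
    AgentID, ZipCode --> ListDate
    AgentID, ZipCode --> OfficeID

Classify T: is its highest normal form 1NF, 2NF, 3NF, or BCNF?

Candidate keys: {AgentID, City}, {AgentID, ZipCode}. Prime attributes: {AgentID, City, ZipCode}.
For City --> ZipCode we have {City}⁺ = {City, ZipCode}; {City} is not a superkey, so BCNF fails.
Since {ZipCode} ⊆ prime attributes and every other non-superkey FD also has a prime right side, the schema is in 3NF.

3NF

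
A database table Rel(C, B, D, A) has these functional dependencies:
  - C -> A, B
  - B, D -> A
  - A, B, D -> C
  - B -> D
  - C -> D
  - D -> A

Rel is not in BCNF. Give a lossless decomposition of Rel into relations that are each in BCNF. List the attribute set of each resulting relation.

Candidate keys of the original relation: {B}, {C}.
In {A, B, C, D}, {D} is not a superkey ({D}⁺ restricted to this set is {A, D}), so split on D -> A into {A, D} and {B, C, D}.
{A, D} is in BCNF.
{B, C, D} is in BCNF.

{A, D}; {B, C, D}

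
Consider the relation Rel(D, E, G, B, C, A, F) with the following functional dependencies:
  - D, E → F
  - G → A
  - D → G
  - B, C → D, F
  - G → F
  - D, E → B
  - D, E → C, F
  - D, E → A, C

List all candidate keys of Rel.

{B, C, E}, {D, E}

Attributes never on any right-hand side: {E} — every candidate key must contain it.
{D, E}⁺ = {A, B, C, D, E, F, G}, which is every attribute, so {D, E} is a candidate key.
{B, C, E}⁺ = {A, B, C, D, E, F, G}, which is every attribute, so {B, C, E} is a candidate key.
These are minimal and exhaustive — every other superkey contains one of them.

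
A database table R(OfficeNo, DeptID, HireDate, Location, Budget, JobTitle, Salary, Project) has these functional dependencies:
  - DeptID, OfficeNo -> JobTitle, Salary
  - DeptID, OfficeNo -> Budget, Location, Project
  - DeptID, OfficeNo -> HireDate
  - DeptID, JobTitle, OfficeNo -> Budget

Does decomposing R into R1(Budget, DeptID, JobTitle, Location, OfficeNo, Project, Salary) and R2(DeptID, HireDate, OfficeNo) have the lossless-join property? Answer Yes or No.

R1 ∩ R2 = {DeptID, OfficeNo}; its closure under F is {Budget, DeptID, HireDate, JobTitle, Location, OfficeNo, Project, Salary}.
This includes all of R1, so the common attributes are a superkey of R1 — the join is lossless.

Yes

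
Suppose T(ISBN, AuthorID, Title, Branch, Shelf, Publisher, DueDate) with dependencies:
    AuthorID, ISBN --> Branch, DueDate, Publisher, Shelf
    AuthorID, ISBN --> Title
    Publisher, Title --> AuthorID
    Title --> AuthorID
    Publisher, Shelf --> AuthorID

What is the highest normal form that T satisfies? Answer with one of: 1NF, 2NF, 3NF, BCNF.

Candidate keys: {AuthorID, ISBN}, {ISBN, Publisher, Shelf}, {ISBN, Title}. Prime attributes: {AuthorID, ISBN, Publisher, Shelf, Title}.
Publisher, Title --> AuthorID breaks BCNF: {Publisher, Title}⁺ = {AuthorID, Publisher, Title}, so {Publisher, Title} is not a superkey.
Since {AuthorID} ⊆ prime attributes and every other non-superkey FD also has a prime right side, the schema is in 3NF.

3NF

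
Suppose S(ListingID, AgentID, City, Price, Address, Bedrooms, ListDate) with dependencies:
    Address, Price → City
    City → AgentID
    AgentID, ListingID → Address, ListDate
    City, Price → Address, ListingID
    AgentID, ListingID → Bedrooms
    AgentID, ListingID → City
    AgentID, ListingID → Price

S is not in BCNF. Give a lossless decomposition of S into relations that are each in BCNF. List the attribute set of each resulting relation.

{Address, Bedrooms, City, ListDate, ListingID, Price}; {AgentID, City}

Candidate keys of the original relation: {Address, Price}, {AgentID, ListingID}, {City, ListingID}, {City, Price}.
{Address, AgentID, Bedrooms, City, ListDate, ListingID, Price}: {City} determines {AgentID, City} here but is not a superkey — split on City → AgentID, giving {AgentID, City} and {Address, Bedrooms, City, ListDate, ListingID, Price}.
{AgentID, City}: every determinant is a superkey — BCNF.
{Address, Bedrooms, City, ListDate, ListingID, Price}: every determinant is a superkey — BCNF.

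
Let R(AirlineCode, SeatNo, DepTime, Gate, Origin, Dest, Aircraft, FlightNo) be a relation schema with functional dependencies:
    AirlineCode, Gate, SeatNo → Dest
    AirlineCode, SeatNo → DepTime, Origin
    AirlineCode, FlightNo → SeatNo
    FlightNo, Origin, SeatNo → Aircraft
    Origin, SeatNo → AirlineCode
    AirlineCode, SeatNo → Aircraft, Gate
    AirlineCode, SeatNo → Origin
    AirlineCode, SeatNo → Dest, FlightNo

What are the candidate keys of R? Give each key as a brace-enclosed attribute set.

{AirlineCode, FlightNo}⁺ = {Aircraft, AirlineCode, DepTime, Dest, FlightNo, Gate, Origin, SeatNo} — all of the relation — so {AirlineCode, FlightNo} is a candidate key.
{AirlineCode, SeatNo}⁺ = {Aircraft, AirlineCode, DepTime, Dest, FlightNo, Gate, Origin, SeatNo} — all of the relation — so {AirlineCode, SeatNo} is a candidate key.
{Origin, SeatNo}⁺ = {Aircraft, AirlineCode, DepTime, Dest, FlightNo, Gate, Origin, SeatNo} — all of the relation — so {Origin, SeatNo} is a candidate key.
These are minimal and exhaustive — every other superkey contains one of them.

{AirlineCode, FlightNo}, {AirlineCode, SeatNo}, {Origin, SeatNo}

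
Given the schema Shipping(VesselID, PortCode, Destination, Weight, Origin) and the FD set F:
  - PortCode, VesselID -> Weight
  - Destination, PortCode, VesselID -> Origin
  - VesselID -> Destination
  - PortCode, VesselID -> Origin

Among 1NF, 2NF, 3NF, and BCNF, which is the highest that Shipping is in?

Candidate key: {PortCode, VesselID}. Prime attributes: {PortCode, VesselID}.
VesselID -> Destination breaks BCNF: {VesselID}⁺ = {Destination, VesselID}, so {VesselID} is not a superkey.
Because {Destination} is non-prime and the left side of VesselID -> Destination is not a superkey, the relation is not in 3NF.
{VesselID} is a proper subset of the key {PortCode, VesselID}, and {VesselID}⁺ contains the non-prime attribute {Destination} — a partial dependency, so 2NF is violated.

1NF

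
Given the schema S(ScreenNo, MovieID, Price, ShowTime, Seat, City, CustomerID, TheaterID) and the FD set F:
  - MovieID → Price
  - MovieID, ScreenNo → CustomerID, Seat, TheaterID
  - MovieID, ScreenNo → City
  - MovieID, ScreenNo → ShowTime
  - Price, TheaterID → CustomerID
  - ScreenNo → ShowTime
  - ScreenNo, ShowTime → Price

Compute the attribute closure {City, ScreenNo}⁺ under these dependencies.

{City, Price, ScreenNo, ShowTime}

Start with {City, ScreenNo}.
ScreenNo → ShowTime applies; add {ShowTime} → now {City, ScreenNo, ShowTime}.
ScreenNo, ShowTime → Price applies; add {Price} → now {City, Price, ScreenNo, ShowTime}.
No further FD applies.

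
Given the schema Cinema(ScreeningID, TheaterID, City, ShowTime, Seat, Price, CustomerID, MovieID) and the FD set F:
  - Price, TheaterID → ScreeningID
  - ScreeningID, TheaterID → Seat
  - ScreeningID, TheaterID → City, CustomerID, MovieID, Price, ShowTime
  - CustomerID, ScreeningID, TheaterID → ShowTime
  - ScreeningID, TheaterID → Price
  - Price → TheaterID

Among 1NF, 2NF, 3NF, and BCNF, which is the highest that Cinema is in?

BCNF

Candidate keys: {Price}, {ScreeningID, TheaterID}. Prime attributes: {Price, ScreeningID, TheaterID}.
Every FD has a superkey on the left, so the relation is in BCNF.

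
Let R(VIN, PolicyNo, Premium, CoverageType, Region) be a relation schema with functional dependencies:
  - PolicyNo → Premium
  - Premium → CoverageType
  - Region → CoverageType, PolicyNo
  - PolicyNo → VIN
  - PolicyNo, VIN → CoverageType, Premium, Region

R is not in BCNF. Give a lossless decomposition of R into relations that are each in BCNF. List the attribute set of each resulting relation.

{CoverageType, Premium}; {PolicyNo, Premium, Region, VIN}

Candidate keys of the original relation: {PolicyNo}, {Region}.
In {CoverageType, PolicyNo, Premium, Region, VIN}, {Premium} is not a superkey ({Premium}⁺ restricted to this set is {CoverageType, Premium}), so split on Premium → CoverageType into {CoverageType, Premium} and {PolicyNo, Premium, Region, VIN}.
{CoverageType, Premium} is in BCNF.
{PolicyNo, Premium, Region, VIN} is in BCNF.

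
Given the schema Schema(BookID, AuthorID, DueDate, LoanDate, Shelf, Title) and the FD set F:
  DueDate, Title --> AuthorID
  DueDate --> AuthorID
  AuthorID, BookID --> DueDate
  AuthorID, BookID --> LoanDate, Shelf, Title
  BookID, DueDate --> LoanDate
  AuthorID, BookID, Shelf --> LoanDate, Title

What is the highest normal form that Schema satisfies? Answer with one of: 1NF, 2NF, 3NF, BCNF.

Candidate keys: {AuthorID, BookID}, {BookID, DueDate}. Prime attributes: {AuthorID, BookID, DueDate}.
DueDate, Title --> AuthorID breaks BCNF: {DueDate, Title}⁺ = {AuthorID, DueDate, Title}, so {DueDate, Title} is not a superkey.
But every attribute on its right side ({AuthorID}) is prime, and the same holds for every other non-superkey FD, so 3NF still holds.

3NF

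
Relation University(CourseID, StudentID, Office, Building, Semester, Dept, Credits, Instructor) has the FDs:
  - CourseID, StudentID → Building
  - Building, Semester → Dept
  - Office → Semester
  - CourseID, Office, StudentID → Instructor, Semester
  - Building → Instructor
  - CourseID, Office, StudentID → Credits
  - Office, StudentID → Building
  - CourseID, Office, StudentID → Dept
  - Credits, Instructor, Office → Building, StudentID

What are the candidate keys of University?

{Building, CourseID, Credits, Office}, {CourseID, Credits, Instructor, Office}, {CourseID, Office, StudentID}

No FD produces {CourseID, Office}, so they must be in every candidate key.
{CourseID, Office, StudentID} is a candidate key since {CourseID, Office, StudentID}⁺ = {Building, CourseID, Credits, Dept, Instructor, Office, Semester, StudentID} covers every attribute.
{Building, CourseID, Credits, Office} is a candidate key since {Building, CourseID, Credits, Office}⁺ = {Building, CourseID, Credits, Dept, Instructor, Office, Semester, StudentID} covers every attribute.
{CourseID, Credits, Instructor, Office} is a candidate key since {CourseID, Credits, Instructor, Office}⁺ = {Building, CourseID, Credits, Dept, Instructor, Office, Semester, StudentID} covers every attribute.
Any other superkey properly contains one of these, so there are no further candidate keys.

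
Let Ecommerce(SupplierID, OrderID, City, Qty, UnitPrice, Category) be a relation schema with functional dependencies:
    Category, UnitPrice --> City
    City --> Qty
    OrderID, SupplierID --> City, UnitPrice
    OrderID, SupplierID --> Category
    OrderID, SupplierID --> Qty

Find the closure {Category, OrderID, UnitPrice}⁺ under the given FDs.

{Category, City, OrderID, Qty, UnitPrice}

Start with {Category, OrderID, UnitPrice}.
Category, UnitPrice --> City applies; add {City} → now {Category, City, OrderID, UnitPrice}.
City --> Qty applies; add {Qty} → now {Category, City, OrderID, Qty, UnitPrice}.
No further FD applies.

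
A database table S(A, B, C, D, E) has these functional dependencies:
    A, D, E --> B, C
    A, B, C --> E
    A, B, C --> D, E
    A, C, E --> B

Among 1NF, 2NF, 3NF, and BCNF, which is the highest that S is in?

BCNF

Candidate keys: {A, B, C}, {A, C, E}, {A, D, E}. Prime attributes: {A, B, C, D, E}.
Each dependency's left side is a superkey — BCNF holds.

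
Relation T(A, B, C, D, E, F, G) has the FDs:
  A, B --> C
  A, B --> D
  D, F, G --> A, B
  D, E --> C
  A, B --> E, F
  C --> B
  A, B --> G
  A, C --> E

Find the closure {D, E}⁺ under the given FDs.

{B, C, D, E}

Start with {D, E}.
D, E --> C applies; add {C} → now {C, D, E}.
C --> B applies; add {B} → now {B, C, D, E}.
No further FD applies.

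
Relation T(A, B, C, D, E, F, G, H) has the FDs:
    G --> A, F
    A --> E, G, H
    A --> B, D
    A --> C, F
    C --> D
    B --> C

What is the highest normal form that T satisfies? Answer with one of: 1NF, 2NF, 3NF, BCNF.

Candidate keys: {A}, {G}. Prime attributes: {A, G}.
C --> D: {C}⁺ = {C, D}, which is not all of the attributes, so the left side is not a superkey — BCNF is violated.
C --> D has non-prime {D} on the right and a non-superkey on the left, so 3NF fails.
Every candidate key is a single attribute, so no partial dependency is possible; 2NF holds.

2NF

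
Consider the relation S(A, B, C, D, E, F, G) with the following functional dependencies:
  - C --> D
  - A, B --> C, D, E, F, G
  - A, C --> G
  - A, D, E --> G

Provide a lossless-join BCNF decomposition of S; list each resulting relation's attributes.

Candidate key of the original relation: {A, B}.
Within {A, B, C, D, E, F, G}: {C}⁺ ∩ {A, B, C, D, E, F, G} = {C, D}, not the whole set, so C --> D violates BCNF; decompose into {C, D} and {A, B, C, E, F, G}.
{C, D} is in BCNF.
Within {A, B, C, E, F, G}: {A, C}⁺ ∩ {A, B, C, E, F, G} = {A, C, G}, not the whole set, so A, C --> G violates BCNF; decompose into {A, C, G} and {A, B, C, E, F}.
{A, C, G} is in BCNF.
{A, B, C, E, F} is in BCNF.

{A, B, C, E, F}; {A, C, G}; {C, D}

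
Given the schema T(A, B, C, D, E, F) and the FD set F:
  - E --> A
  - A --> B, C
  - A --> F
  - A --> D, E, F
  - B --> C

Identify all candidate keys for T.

{A} is a candidate key since {A}⁺ = {A, B, C, D, E, F} covers every attribute.
{E} is a candidate key since {E}⁺ = {A, B, C, D, E, F} covers every attribute.
No proper subset of any of these is a key, and no other minimal superkey exists.

{A}, {E}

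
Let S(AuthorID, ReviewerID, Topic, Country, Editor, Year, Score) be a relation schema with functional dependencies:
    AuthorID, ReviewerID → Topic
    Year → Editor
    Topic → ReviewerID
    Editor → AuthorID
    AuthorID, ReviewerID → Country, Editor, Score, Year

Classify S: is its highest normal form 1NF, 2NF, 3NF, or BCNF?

3NF

Candidate keys: {AuthorID, ReviewerID}, {AuthorID, Topic}, {Editor, ReviewerID}, {Editor, Topic}, {ReviewerID, Year}, {Topic, Year}. Prime attributes: {AuthorID, Editor, ReviewerID, Topic, Year}.
Year → Editor breaks BCNF: {Year}⁺ = {AuthorID, Editor, Year}, so {Year} is not a superkey.
Since {Editor} ⊆ prime attributes and every other non-superkey FD also has a prime right side, the schema is in 3NF.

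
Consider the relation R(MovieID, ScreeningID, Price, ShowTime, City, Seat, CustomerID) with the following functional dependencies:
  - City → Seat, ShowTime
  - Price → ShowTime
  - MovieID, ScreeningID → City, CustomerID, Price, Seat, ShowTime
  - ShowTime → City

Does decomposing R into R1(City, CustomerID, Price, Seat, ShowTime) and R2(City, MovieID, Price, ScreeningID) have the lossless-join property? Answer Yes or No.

R1 ∩ R2 = {City, Price}; its closure under F is {City, Price, Seat, ShowTime}.
The closure covers neither R1 nor R2 entirely; the join is not lossless.

No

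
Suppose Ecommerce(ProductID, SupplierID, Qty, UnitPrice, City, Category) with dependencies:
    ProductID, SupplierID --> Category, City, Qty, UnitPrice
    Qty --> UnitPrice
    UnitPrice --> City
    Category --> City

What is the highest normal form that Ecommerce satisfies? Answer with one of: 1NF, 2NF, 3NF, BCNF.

Candidate key: {ProductID, SupplierID}. Prime attributes: {ProductID, SupplierID}.
Qty --> UnitPrice: {Qty}⁺ = {City, Qty, UnitPrice}, which is not all of the attributes, so the left side is not a superkey — BCNF is violated.
Because {UnitPrice} is non-prime and the left side of Qty --> UnitPrice is not a superkey, the relation is not in 3NF.
No proper subset of a key has a non-prime attribute in its closure, so there is no partial dependency; 2NF holds.

2NF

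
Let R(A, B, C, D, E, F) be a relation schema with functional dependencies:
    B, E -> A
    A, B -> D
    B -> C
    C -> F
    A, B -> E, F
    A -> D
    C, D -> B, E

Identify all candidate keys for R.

Closure of {A, B} is {A, B, C, D, E, F}, the whole schema; {A, B} is a candidate key.
Closure of {A, C} is {A, B, C, D, E, F}, the whole schema; {A, C} is a candidate key.
Closure of {B, D} is {A, B, C, D, E, F}, the whole schema; {B, D} is a candidate key.
Closure of {B, E} is {A, B, C, D, E, F}, the whole schema; {B, E} is a candidate key.
Closure of {C, D} is {A, B, C, D, E, F}, the whole schema; {C, D} is a candidate key.
Any other superkey properly contains one of these, so there are no further candidate keys.

{A, B}, {A, C}, {B, D}, {B, E}, {C, D}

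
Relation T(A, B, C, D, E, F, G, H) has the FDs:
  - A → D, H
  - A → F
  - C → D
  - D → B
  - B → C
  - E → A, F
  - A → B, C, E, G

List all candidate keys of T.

{A}, {E}

{A}⁺ = {A, B, C, D, E, F, G, H}, which is every attribute, so {A} is a candidate key.
{E}⁺ = {A, B, C, D, E, F, G, H}, which is every attribute, so {E} is a candidate key.
No proper subset of any of these is a key, and no other minimal superkey exists.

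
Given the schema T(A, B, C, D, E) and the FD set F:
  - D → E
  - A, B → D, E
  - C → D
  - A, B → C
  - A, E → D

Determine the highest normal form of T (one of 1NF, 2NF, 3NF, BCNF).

2NF

Candidate key: {A, B}. Prime attributes: {A, B}.
D → E breaks BCNF: {D}⁺ = {D, E}, so {D} is not a superkey.
Because {E} is non-prime and the left side of D → E is not a superkey, the relation is not in 3NF.
No non-prime attribute depends on a proper subset of any candidate key, so 2NF holds.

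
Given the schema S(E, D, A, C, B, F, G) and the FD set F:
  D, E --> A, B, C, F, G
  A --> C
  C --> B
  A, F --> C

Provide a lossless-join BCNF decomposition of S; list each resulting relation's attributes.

Candidate key of the original relation: {D, E}.
{A, B, C, D, E, F, G}: {A} determines {A, B, C} here but is not a superkey — split on A --> B, C, giving {A, B, C} and {A, D, E, F, G}.
{A, B, C}: {C} determines {B, C} here but is not a superkey — split on C --> B, giving {B, C} and {A, C}.
{B, C} is in BCNF.
{A, C} is in BCNF.
{A, D, E, F, G} is in BCNF.

{A, C}; {A, D, E, F, G}; {B, C}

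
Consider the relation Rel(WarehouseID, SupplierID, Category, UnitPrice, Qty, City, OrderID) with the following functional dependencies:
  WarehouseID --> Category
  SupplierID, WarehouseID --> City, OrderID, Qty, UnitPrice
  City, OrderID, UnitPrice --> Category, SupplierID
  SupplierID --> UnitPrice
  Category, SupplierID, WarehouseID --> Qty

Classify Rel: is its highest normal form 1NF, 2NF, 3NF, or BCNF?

1NF

Candidate keys: {City, OrderID, UnitPrice, WarehouseID}, {SupplierID, WarehouseID}. Prime attributes: {City, OrderID, SupplierID, UnitPrice, WarehouseID}.
WarehouseID --> Category breaks BCNF: {WarehouseID}⁺ = {Category, WarehouseID}, so {WarehouseID} is not a superkey.
WarehouseID --> Category has non-prime {Category} on the right and a non-superkey on the left, so 3NF fails.
{WarehouseID} is a proper subset of the key {SupplierID, WarehouseID}, and {WarehouseID}⁺ contains the non-prime attribute {Category} — a partial dependency, so 2NF is violated.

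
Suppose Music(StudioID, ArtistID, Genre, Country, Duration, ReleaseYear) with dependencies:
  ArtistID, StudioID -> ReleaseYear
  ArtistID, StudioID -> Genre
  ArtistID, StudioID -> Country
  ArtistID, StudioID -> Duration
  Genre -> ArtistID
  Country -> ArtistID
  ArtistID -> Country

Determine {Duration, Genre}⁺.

{ArtistID, Country, Duration, Genre}

Start with {Duration, Genre}.
Genre -> ArtistID applies; add {ArtistID} → now {ArtistID, Duration, Genre}.
ArtistID -> Country applies; add {Country} → now {ArtistID, Country, Duration, Genre}.
No further FD applies.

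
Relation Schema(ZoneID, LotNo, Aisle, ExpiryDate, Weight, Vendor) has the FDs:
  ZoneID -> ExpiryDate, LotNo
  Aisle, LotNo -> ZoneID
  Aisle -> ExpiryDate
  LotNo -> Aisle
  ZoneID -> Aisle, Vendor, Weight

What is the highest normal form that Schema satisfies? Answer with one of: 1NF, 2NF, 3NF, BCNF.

2NF

Candidate keys: {LotNo}, {ZoneID}. Prime attributes: {LotNo, ZoneID}.
Aisle -> ExpiryDate breaks BCNF: {Aisle}⁺ = {Aisle, ExpiryDate}, so {Aisle} is not a superkey.
Aisle -> ExpiryDate determines the non-prime attribute {ExpiryDate} from a non-superkey — 3NF is violated.
Every candidate key is a single attribute, so no partial dependency is possible; 2NF holds.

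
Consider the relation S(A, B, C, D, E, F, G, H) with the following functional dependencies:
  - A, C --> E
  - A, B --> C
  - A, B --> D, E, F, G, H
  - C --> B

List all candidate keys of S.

{A, B}, {A, C}

{A} never appears on the right of any FD, so every key must include it.
{A, B}⁺ = {A, B, C, D, E, F, G, H} — all of the relation — so {A, B} is a candidate key.
{A, C}⁺ = {A, B, C, D, E, F, G, H} — all of the relation — so {A, C} is a candidate key.
Any other superkey properly contains one of these, so there are no further candidate keys.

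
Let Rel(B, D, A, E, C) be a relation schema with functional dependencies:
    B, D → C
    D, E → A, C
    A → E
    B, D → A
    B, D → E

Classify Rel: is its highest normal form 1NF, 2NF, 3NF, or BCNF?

Candidate key: {B, D}. Prime attributes: {B, D}.
D, E → A, C: {D, E}⁺ = {A, C, D, E}, which is not all of the attributes, so the left side is not a superkey — BCNF is violated.
D, E → A, C has non-prime {A, C} on the right and a non-superkey on the left, so 3NF fails.
No non-prime attribute depends on a proper subset of any candidate key, so 2NF holds.

2NF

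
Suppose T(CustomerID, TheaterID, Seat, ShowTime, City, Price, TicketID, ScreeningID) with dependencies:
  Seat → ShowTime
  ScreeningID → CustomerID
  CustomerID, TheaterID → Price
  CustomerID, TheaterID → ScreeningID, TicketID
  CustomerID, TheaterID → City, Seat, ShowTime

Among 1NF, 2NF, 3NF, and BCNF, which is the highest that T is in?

2NF

Candidate keys: {CustomerID, TheaterID}, {ScreeningID, TheaterID}. Prime attributes: {CustomerID, ScreeningID, TheaterID}.
Seat → ShowTime breaks BCNF: {Seat}⁺ = {Seat, ShowTime}, so {Seat} is not a superkey.
Seat → ShowTime determines the non-prime attribute {ShowTime} from a non-superkey — 3NF is violated.
No non-prime attribute depends on a proper subset of any candidate key, so 2NF holds.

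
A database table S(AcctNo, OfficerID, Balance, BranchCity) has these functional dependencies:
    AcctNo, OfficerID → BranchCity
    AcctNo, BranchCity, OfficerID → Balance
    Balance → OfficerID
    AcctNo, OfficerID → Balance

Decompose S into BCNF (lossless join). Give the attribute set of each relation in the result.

Candidate keys of the original relation: {AcctNo, Balance}, {AcctNo, OfficerID}.
Within {AcctNo, Balance, BranchCity, OfficerID}: {Balance}⁺ ∩ {AcctNo, Balance, BranchCity, OfficerID} = {Balance, OfficerID}, not the whole set, so Balance → OfficerID violates BCNF; decompose into {Balance, OfficerID} and {AcctNo, Balance, BranchCity}.
{Balance, OfficerID} is in BCNF.
{AcctNo, Balance, BranchCity} is in BCNF.

{AcctNo, Balance, BranchCity}; {Balance, OfficerID}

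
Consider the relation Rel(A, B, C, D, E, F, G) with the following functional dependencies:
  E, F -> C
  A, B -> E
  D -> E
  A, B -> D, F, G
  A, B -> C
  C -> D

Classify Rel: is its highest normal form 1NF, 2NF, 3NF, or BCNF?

Candidate key: {A, B}. Prime attributes: {A, B}.
E, F -> C: {E, F}⁺ = {C, D, E, F}, which is not all of the attributes, so the left side is not a superkey — BCNF is violated.
Because {C} is non-prime and the left side of E, F -> C is not a superkey, the relation is not in 3NF.
No non-prime attribute depends on a proper subset of any candidate key, so 2NF holds.

2NF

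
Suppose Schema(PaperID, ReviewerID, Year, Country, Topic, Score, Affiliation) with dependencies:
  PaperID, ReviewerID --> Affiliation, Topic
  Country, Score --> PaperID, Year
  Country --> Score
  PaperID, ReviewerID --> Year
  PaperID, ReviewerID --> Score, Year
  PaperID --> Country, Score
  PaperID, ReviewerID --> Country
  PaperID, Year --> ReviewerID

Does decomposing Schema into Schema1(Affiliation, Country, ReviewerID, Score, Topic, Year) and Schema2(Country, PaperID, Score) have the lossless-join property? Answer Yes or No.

Yes

Common attributes: {Country, Score}; their closure is {Affiliation, Country, PaperID, ReviewerID, Score, Topic, Year}.
Since Schema1 ⊆ {Affiliation, Country, PaperID, ReviewerID, Score, Topic, Year}, the intersection is a superkey of Schema1; the decomposition is lossless.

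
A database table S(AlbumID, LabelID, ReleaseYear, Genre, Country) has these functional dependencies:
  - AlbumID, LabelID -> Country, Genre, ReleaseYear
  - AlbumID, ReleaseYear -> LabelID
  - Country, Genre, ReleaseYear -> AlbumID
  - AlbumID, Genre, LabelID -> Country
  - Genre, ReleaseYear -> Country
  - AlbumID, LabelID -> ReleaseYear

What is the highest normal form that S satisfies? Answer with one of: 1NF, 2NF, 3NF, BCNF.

Candidate keys: {AlbumID, LabelID}, {AlbumID, ReleaseYear}, {Genre, ReleaseYear}. Prime attributes: {AlbumID, Genre, LabelID, ReleaseYear}.
Every FD has a superkey on the left, so the relation is in BCNF.

BCNF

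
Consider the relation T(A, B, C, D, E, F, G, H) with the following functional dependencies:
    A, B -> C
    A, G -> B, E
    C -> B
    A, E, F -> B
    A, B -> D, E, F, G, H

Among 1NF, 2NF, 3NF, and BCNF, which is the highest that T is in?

Candidate keys: {A, B}, {A, C}, {A, E, F}, {A, G}. Prime attributes: {A, B, C, E, F, G}.
For C -> B we have {C}⁺ = {B, C}; {C} is not a superkey, so BCNF fails.
Its right-hand attributes {B} are all prime, as are those of every other non-superkey FD — the relation is in 3NF.

3NF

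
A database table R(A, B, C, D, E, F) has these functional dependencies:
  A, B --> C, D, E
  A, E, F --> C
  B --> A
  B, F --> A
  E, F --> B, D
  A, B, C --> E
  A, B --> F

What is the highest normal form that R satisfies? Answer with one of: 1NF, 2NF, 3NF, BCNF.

BCNF

Candidate keys: {B}, {E, F}. Prime attributes: {B, E, F}.
The left-hand side of every FD is a superkey, so BCNF is satisfied.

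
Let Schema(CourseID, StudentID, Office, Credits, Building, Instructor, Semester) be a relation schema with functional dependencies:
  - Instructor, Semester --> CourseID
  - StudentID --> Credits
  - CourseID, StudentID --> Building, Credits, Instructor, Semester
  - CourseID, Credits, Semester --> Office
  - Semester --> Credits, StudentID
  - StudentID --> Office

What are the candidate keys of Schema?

{CourseID, Semester}, {CourseID, StudentID}, {Instructor, Semester}

{CourseID, Semester} is a candidate key since {CourseID, Semester}⁺ = {Building, CourseID, Credits, Instructor, Office, Semester, StudentID} covers every attribute.
{CourseID, StudentID} is a candidate key since {CourseID, StudentID}⁺ = {Building, CourseID, Credits, Instructor, Office, Semester, StudentID} covers every attribute.
{Instructor, Semester} is a candidate key since {Instructor, Semester}⁺ = {Building, CourseID, Credits, Instructor, Office, Semester, StudentID} covers every attribute.
No proper subset of any of these is a key, and no other minimal superkey exists.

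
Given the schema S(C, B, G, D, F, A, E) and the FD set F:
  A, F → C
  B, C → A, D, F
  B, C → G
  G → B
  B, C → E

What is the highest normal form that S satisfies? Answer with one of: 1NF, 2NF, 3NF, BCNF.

Candidate keys: {A, B, F}, {A, F, G}, {B, C}, {C, G}. Prime attributes: {A, B, C, F, G}.
A, F → C breaks BCNF: {A, F}⁺ = {A, C, F}, so {A, F} is not a superkey.
Its right-hand attributes {C} are all prime, as are those of every other non-superkey FD — the relation is in 3NF.

3NF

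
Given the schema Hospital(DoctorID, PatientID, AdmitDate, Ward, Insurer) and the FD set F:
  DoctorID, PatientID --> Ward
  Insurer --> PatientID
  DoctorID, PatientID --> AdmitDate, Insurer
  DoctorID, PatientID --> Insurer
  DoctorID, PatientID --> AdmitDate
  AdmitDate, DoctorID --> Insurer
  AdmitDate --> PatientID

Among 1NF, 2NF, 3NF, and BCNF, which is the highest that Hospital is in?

3NF

Candidate keys: {AdmitDate, DoctorID}, {DoctorID, Insurer}, {DoctorID, PatientID}. Prime attributes: {AdmitDate, DoctorID, Insurer, PatientID}.
For Insurer --> PatientID we have {Insurer}⁺ = {Insurer, PatientID}; {Insurer} is not a superkey, so BCNF fails.
Since {PatientID} ⊆ prime attributes and every other non-superkey FD also has a prime right side, the schema is in 3NF.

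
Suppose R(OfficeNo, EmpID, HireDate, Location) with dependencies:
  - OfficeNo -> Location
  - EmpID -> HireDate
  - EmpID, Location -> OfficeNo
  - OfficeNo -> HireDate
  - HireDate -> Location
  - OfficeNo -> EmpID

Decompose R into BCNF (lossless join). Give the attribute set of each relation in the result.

{EmpID, HireDate, OfficeNo}; {HireDate, Location}

Candidate keys of the original relation: {EmpID}, {OfficeNo}.
In {EmpID, HireDate, Location, OfficeNo}, {HireDate} is not a superkey ({HireDate}⁺ restricted to this set is {HireDate, Location}), so split on HireDate -> Location into {HireDate, Location} and {EmpID, HireDate, OfficeNo}.
{HireDate, Location} is in BCNF.
{EmpID, HireDate, OfficeNo} is in BCNF.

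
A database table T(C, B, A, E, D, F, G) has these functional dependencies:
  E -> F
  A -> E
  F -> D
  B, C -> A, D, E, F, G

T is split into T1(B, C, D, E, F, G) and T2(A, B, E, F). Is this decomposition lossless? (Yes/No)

The shared attributes are {B, E, F} and {B, E, F}⁺ = {B, D, E, F}.
Neither T1 nor T2 is contained in that closure, so the decomposition is lossy.

No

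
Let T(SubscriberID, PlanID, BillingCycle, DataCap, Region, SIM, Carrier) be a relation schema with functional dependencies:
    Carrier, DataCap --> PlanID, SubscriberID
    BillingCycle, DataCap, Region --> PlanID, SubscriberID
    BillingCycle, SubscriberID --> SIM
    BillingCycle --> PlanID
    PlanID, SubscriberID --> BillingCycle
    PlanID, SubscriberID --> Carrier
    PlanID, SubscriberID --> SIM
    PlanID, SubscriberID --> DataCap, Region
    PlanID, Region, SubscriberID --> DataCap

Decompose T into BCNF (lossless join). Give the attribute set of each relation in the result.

Candidate keys of the original relation: {BillingCycle, DataCap, Region}, {BillingCycle, SubscriberID}, {Carrier, DataCap}, {PlanID, SubscriberID}.
Within {BillingCycle, Carrier, DataCap, PlanID, Region, SIM, SubscriberID}: {BillingCycle}⁺ ∩ {BillingCycle, Carrier, DataCap, PlanID, Region, SIM, SubscriberID} = {BillingCycle, PlanID}, not the whole set, so BillingCycle --> PlanID violates BCNF; decompose into {BillingCycle, PlanID} and {BillingCycle, Carrier, DataCap, Region, SIM, SubscriberID}.
{BillingCycle, PlanID} has no BCNF violation.
{BillingCycle, Carrier, DataCap, Region, SIM, SubscriberID} has no BCNF violation.

{BillingCycle, Carrier, DataCap, Region, SIM, SubscriberID}; {BillingCycle, PlanID}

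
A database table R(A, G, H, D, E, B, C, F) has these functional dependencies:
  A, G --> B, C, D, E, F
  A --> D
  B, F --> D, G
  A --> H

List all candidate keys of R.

{A, B, F}, {A, G}

No FD produces {A}, so it must be in every candidate key.
{A, G}⁺ = {A, B, C, D, E, F, G, H} — all of the relation — so {A, G} is a candidate key.
{A, B, F}⁺ = {A, B, C, D, E, F, G, H} — all of the relation — so {A, B, F} is a candidate key.
These are minimal and exhaustive — every other superkey contains one of them.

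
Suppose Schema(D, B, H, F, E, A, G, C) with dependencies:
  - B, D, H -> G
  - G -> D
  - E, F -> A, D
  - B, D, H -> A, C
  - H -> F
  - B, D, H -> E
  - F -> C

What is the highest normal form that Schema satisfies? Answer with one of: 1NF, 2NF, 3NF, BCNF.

1NF

Candidate keys: {B, D, H}, {B, E, H}, {B, G, H}. Prime attributes: {B, D, E, G, H}.
G -> D: {G}⁺ = {D, G}, which is not all of the attributes, so the left side is not a superkey — BCNF is violated.
E, F -> A, D has non-prime {A} on the right and a non-superkey on the left, so 3NF fails.
{H} is a proper subset of the key {B, D, H}, and {H}⁺ contains the non-prime attributes {C, F} — a partial dependency, so 2NF is violated.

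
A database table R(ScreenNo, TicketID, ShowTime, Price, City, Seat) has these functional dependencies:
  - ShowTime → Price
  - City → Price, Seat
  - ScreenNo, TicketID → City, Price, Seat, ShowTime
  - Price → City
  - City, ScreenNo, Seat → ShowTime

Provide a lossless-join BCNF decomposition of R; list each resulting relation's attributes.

{City, Price, Seat}; {City, ShowTime}; {ScreenNo, ShowTime, TicketID}

Candidate key of the original relation: {ScreenNo, TicketID}.
Within {City, Price, ScreenNo, Seat, ShowTime, TicketID}: {ShowTime}⁺ ∩ {City, Price, ScreenNo, Seat, ShowTime, TicketID} = {City, Price, Seat, ShowTime}, not the whole set, so ShowTime → City, Price, Seat violates BCNF; decompose into {City, Price, Seat, ShowTime} and {ScreenNo, ShowTime, TicketID}.
Within {City, Price, Seat, ShowTime}: {City}⁺ ∩ {City, Price, Seat, ShowTime} = {City, Price, Seat}, not the whole set, so City → Price, Seat violates BCNF; decompose into {City, Price, Seat} and {City, ShowTime}.
{City, Price, Seat} has no BCNF violation.
{City, ShowTime} has no BCNF violation.
{ScreenNo, ShowTime, TicketID} has no BCNF violation.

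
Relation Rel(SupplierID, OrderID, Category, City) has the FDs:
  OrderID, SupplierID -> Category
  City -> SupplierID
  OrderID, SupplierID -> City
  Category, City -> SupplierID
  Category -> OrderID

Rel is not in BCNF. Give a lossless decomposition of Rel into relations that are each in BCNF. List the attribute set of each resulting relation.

Candidate keys of the original relation: {Category, City}, {Category, SupplierID}, {City, OrderID}, {OrderID, SupplierID}.
In {Category, City, OrderID, SupplierID}, {City} is not a superkey ({City}⁺ restricted to this set is {City, SupplierID}), so split on City -> SupplierID into {City, SupplierID} and {Category, City, OrderID}.
{City, SupplierID} is in BCNF.
In {Category, City, OrderID}, {Category} is not a superkey ({Category}⁺ restricted to this set is {Category, OrderID}), so split on Category -> OrderID into {Category, OrderID} and {Category, City}.
{Category, OrderID} is in BCNF.
{Category, City} is in BCNF.

{Category, City}; {Category, OrderID}; {City, SupplierID}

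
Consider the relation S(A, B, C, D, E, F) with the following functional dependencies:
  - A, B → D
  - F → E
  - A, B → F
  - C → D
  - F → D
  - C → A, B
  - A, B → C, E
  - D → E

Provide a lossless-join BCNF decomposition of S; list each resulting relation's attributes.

Candidate keys of the original relation: {A, B}, {C}.
Within {A, B, C, D, E, F}: {F}⁺ ∩ {A, B, C, D, E, F} = {D, E, F}, not the whole set, so F → D, E violates BCNF; decompose into {D, E, F} and {A, B, C, F}.
Within {D, E, F}: {D}⁺ ∩ {D, E, F} = {D, E}, not the whole set, so D → E violates BCNF; decompose into {D, E} and {D, F}.
{D, E}: every determinant is a superkey — BCNF.
{D, F}: every determinant is a superkey — BCNF.
{A, B, C, F}: every determinant is a superkey — BCNF.

{A, B, C, F}; {D, E}; {D, F}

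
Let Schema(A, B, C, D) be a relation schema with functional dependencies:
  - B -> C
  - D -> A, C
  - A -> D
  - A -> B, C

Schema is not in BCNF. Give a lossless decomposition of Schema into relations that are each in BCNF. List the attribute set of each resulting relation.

{A, B, D}; {B, C}

Candidate keys of the original relation: {A}, {D}.
In {A, B, C, D}, {B} is not a superkey ({B}⁺ restricted to this set is {B, C}), so split on B -> C into {B, C} and {A, B, D}.
{B, C} has no BCNF violation.
{A, B, D} has no BCNF violation.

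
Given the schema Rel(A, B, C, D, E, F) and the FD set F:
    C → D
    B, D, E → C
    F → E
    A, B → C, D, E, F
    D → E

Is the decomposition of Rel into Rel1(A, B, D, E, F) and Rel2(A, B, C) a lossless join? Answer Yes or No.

Common attributes: {A, B}; their closure is {A, B, C, D, E, F}.
Rel1 is contained in that closure, so Rel1 ∩ Rel2 → Rel1 holds and the join is lossless.

Yes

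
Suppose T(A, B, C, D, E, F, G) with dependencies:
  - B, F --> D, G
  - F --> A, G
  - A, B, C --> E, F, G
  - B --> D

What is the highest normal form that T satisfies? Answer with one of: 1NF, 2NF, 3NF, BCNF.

Candidate keys: {A, B, C}, {B, C, F}. Prime attributes: {A, B, C, F}.
B, F --> D, G: {B, F}⁺ = {A, B, D, F, G}, which is not all of the attributes, so the left side is not a superkey — BCNF is violated.
B, F --> D, G determines the non-prime attributes {D, G} from a non-superkey — 3NF is violated.
The proper key subset {B} of {A, B, C} determines non-prime {D}, so the relation is not even in 2NF.

1NF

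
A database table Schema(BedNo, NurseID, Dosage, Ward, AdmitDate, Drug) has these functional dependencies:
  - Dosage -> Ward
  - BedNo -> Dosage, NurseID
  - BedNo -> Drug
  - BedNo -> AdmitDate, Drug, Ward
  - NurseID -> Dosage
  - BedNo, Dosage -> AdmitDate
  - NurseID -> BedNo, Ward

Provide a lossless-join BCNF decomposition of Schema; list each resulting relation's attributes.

{AdmitDate, BedNo, Dosage, Drug, NurseID}; {Dosage, Ward}

Candidate keys of the original relation: {BedNo}, {NurseID}.
In {AdmitDate, BedNo, Dosage, Drug, NurseID, Ward}, {Dosage} is not a superkey ({Dosage}⁺ restricted to this set is {Dosage, Ward}), so split on Dosage -> Ward into {Dosage, Ward} and {AdmitDate, BedNo, Dosage, Drug, NurseID}.
{Dosage, Ward} has no BCNF violation.
{AdmitDate, BedNo, Dosage, Drug, NurseID} has no BCNF violation.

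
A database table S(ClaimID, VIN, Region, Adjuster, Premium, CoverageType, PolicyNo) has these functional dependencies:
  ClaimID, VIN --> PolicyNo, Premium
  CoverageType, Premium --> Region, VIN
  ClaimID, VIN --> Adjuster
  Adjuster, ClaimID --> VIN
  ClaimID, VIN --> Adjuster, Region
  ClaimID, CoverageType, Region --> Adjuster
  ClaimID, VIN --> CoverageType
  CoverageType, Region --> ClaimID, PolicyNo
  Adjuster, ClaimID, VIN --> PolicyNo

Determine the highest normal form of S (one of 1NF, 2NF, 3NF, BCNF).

BCNF

Candidate keys: {Adjuster, ClaimID}, {ClaimID, VIN}, {CoverageType, Premium}, {CoverageType, Region}. Prime attributes: {Adjuster, ClaimID, CoverageType, Premium, Region, VIN}.
Every FD has a superkey on the left, so the relation is in BCNF.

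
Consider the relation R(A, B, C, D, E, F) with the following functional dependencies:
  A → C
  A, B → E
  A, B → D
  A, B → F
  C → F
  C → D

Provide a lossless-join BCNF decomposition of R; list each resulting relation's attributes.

{A, B, E}; {A, C}; {C, D, F}

Candidate key of the original relation: {A, B}.
In {A, B, C, D, E, F}, {A} is not a superkey ({A}⁺ restricted to this set is {A, C, D, F}), so split on A → C, D, F into {A, C, D, F} and {A, B, E}.
In {A, C, D, F}, {C} is not a superkey ({C}⁺ restricted to this set is {C, D, F}), so split on C → D, F into {C, D, F} and {A, C}.
{C, D, F}: every determinant is a superkey — BCNF.
{A, C}: every determinant is a superkey — BCNF.
{A, B, E}: every determinant is a superkey — BCNF.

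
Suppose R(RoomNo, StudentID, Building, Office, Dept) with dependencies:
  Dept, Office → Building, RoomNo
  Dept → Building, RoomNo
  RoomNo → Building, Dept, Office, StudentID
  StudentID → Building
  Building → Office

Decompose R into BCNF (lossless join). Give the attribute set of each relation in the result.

Candidate keys of the original relation: {Dept}, {RoomNo}.
Within {Building, Dept, Office, RoomNo, StudentID}: {StudentID}⁺ ∩ {Building, Dept, Office, RoomNo, StudentID} = {Building, Office, StudentID}, not the whole set, so StudentID → Building, Office violates BCNF; decompose into {Building, Office, StudentID} and {Dept, RoomNo, StudentID}.
Within {Building, Office, StudentID}: {Building}⁺ ∩ {Building, Office, StudentID} = {Building, Office}, not the whole set, so Building → Office violates BCNF; decompose into {Building, Office} and {Building, StudentID}.
{Building, Office}: every determinant is a superkey — BCNF.
{Building, StudentID}: every determinant is a superkey — BCNF.
{Dept, RoomNo, StudentID}: every determinant is a superkey — BCNF.

{Building, Office}; {Building, StudentID}; {Dept, RoomNo, StudentID}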